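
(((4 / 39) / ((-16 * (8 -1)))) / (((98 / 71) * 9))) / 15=-71 / 14447160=-0.00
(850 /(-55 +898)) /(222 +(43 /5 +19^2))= 125 /73341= 0.00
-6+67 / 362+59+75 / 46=228197 / 4163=54.82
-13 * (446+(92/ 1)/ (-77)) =-445250/ 77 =-5782.47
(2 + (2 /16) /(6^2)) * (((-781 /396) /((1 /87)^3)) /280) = -999144163 /107520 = -9292.64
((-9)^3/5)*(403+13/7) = -2065986/35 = -59028.17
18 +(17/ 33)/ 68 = 2377/ 132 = 18.01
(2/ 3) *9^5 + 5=39371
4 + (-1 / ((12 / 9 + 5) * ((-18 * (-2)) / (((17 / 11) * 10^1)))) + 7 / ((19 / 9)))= 9089 / 1254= 7.25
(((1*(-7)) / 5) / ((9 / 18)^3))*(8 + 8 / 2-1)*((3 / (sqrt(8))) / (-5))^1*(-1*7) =-3234*sqrt(2) / 25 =-182.94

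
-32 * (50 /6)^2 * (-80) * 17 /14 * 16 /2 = 108800000 /63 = 1726984.13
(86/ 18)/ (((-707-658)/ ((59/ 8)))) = -2537/ 98280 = -0.03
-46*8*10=-3680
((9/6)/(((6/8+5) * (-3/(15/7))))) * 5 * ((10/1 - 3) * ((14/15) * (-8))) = 48.70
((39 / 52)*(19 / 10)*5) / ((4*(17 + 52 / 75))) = 4275 / 42464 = 0.10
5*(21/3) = 35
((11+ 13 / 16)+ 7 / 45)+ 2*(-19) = -18743 / 720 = -26.03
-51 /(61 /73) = -3723 /61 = -61.03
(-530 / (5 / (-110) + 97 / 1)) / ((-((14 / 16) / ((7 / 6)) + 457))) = 46640 / 3905523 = 0.01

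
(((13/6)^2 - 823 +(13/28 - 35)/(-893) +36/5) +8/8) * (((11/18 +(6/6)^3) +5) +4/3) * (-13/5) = 847212344693/50633100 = 16732.38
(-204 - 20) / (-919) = 224 / 919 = 0.24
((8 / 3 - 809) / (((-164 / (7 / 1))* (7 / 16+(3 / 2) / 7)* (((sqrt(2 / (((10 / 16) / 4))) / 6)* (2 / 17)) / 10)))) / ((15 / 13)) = 638911* sqrt(5) / 219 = 6523.51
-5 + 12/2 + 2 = 3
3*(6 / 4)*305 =2745 / 2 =1372.50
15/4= 3.75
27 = 27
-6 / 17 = -0.35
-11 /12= -0.92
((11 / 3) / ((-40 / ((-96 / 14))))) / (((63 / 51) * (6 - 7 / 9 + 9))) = 561 / 15680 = 0.04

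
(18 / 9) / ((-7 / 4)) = -8 / 7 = -1.14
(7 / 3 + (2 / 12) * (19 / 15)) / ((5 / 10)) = 229 / 45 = 5.09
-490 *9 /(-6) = 735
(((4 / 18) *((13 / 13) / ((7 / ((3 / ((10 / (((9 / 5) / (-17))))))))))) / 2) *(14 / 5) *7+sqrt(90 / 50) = -21 / 2125+3 *sqrt(5) / 5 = 1.33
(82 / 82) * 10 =10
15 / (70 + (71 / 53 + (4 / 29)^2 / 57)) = 7621983 / 36250129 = 0.21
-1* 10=-10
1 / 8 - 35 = -279 / 8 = -34.88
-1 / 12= -0.08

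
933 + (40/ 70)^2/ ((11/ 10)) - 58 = 471785/ 539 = 875.30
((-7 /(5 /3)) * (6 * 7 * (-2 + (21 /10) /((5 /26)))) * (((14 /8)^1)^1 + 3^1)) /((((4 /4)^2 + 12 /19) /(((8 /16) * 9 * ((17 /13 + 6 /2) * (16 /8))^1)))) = -8946459396 /50375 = -177597.21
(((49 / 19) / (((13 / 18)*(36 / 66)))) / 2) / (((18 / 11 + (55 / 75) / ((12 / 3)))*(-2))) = -266805 / 296647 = -0.90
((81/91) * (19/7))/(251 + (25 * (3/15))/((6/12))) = 171/18473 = 0.01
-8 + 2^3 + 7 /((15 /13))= 91 /15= 6.07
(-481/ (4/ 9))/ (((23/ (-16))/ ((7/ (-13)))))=-9324/ 23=-405.39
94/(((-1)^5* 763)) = -0.12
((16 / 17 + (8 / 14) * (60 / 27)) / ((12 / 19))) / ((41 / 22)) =247456 / 131733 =1.88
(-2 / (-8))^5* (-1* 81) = -81 / 1024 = -0.08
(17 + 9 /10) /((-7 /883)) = -158057 /70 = -2257.96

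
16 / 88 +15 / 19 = 203 / 209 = 0.97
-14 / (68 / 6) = -21 / 17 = -1.24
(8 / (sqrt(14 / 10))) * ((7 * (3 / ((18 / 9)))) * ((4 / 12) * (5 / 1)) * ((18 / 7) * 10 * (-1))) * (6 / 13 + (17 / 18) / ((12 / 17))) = -252650 * sqrt(35) / 273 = -5475.08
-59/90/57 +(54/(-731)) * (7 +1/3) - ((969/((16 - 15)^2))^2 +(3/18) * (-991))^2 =-881337616684.58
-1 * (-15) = 15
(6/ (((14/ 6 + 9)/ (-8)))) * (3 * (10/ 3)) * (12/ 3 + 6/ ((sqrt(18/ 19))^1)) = -720 * sqrt(38)/ 17- 2880/ 17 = -430.49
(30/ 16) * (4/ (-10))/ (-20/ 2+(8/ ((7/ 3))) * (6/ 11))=231/ 2504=0.09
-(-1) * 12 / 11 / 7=12 / 77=0.16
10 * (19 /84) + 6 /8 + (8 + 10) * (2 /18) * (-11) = -1595 /84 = -18.99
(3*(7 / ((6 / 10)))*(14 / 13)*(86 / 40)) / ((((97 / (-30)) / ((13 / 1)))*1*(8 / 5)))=-203.64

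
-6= -6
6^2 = 36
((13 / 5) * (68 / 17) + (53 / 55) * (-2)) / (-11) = -0.77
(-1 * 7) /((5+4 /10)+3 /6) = -70 /59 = -1.19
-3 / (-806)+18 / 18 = 809 / 806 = 1.00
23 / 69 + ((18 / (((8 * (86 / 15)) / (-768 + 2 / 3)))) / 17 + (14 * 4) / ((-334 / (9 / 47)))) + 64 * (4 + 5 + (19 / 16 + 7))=74537693867 / 68851428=1082.59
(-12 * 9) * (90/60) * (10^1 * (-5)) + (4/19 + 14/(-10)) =769387/95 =8098.81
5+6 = 11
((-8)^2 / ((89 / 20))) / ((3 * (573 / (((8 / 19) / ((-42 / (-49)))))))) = 35840 / 8720487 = 0.00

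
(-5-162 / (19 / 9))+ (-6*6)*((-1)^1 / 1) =-869 / 19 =-45.74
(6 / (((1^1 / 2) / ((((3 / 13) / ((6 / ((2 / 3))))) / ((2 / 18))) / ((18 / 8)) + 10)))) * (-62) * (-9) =879408 / 13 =67646.77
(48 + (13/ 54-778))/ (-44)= 16.59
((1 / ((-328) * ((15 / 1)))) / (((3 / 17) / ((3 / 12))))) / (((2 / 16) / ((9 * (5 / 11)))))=-17 / 1804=-0.01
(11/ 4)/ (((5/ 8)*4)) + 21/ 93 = 411/ 310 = 1.33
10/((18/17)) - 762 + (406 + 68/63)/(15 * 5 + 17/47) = -27787400/37191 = -747.15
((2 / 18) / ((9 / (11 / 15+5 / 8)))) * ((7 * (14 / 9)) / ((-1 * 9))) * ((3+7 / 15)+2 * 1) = -327467 / 2952450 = -0.11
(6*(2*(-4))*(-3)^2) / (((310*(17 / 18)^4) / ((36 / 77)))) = -816293376 / 996823135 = -0.82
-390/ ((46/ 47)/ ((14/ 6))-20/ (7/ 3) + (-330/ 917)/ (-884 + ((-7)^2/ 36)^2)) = 291161543855/ 6085700121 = 47.84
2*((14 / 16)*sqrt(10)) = 7*sqrt(10) / 4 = 5.53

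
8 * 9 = 72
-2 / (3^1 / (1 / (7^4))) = -2 / 7203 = -0.00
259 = 259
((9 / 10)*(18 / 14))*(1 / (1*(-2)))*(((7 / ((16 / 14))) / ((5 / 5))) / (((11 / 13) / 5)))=-7371 / 352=-20.94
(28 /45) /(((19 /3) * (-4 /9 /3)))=-63 /95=-0.66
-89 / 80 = -1.11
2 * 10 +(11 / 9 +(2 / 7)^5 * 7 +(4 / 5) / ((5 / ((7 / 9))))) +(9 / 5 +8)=5611136 / 180075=31.16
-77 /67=-1.15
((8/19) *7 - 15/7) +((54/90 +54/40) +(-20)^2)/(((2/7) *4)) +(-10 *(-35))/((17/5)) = 164764293/361760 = 455.45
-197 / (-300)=197 / 300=0.66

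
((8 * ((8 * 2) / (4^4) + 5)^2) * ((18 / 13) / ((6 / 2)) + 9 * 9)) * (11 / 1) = 76429089 / 416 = 183723.77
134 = 134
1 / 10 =0.10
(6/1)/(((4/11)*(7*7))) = 0.34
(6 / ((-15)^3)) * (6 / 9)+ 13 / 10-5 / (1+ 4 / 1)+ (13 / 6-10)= -25429 / 3375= -7.53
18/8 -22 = -79/4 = -19.75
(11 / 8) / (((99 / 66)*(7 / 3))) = 11 / 28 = 0.39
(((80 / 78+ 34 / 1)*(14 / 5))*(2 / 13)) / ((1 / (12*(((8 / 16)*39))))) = 229488 / 65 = 3530.58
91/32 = 2.84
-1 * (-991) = 991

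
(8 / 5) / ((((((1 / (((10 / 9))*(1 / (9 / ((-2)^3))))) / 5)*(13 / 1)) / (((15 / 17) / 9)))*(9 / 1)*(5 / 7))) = -4480 / 483327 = -0.01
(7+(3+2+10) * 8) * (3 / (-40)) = -381 / 40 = -9.52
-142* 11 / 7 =-1562 / 7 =-223.14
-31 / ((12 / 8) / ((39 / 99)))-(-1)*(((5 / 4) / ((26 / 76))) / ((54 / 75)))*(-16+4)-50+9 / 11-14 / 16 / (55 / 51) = -6127769 / 51480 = -119.03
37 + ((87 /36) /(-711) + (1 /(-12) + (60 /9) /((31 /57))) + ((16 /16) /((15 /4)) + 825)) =289102319 /330615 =874.44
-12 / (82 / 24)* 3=-432 / 41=-10.54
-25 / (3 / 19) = -158.33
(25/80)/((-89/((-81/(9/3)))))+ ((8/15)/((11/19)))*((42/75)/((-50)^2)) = 348804443/3671250000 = 0.10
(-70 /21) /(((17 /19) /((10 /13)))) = -1900 /663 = -2.87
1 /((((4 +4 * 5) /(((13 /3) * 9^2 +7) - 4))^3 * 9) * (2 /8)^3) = 22819.89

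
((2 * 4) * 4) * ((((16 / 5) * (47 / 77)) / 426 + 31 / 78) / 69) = 13714576 / 73558485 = 0.19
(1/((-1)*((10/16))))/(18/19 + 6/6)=-152/185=-0.82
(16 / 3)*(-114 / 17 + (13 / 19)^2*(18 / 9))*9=-1699584 / 6137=-276.94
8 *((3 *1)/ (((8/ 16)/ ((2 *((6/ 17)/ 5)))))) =576/ 85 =6.78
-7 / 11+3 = 26 / 11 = 2.36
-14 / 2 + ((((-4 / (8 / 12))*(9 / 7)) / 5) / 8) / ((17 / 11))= -16957 / 2380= -7.12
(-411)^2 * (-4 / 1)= -675684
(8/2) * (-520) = -2080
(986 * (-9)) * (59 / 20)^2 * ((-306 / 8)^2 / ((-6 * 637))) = 120518872191 / 4076800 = 29562.13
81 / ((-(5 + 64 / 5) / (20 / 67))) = -1.36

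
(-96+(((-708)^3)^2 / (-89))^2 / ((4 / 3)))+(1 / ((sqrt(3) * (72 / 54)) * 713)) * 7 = 7 * sqrt(3) / 2852+11897627173726061675521996227896736 / 7921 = 1502036002237856542800403000000.00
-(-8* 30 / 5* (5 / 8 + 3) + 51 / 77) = 13347 / 77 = 173.34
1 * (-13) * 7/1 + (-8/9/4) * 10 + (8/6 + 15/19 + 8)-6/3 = -14552/171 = -85.10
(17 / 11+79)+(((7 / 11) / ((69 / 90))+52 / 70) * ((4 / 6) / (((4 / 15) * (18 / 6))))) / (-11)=4700354 / 58443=80.43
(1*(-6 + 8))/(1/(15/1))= 30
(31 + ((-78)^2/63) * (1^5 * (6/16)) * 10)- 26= 367.14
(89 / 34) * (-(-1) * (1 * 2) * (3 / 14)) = 267 / 238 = 1.12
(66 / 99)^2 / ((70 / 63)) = 2 / 5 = 0.40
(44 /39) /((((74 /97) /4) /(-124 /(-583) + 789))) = 357046136 /76479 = 4668.55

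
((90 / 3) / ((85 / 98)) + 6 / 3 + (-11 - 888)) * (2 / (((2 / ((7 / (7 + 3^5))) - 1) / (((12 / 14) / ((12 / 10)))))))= -146610 / 8381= -17.49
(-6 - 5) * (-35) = 385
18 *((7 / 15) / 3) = 14 / 5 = 2.80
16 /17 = 0.94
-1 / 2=-0.50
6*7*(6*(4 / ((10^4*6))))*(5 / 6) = 7 / 500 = 0.01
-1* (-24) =24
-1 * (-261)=261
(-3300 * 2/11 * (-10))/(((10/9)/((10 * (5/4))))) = 67500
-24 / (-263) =24 / 263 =0.09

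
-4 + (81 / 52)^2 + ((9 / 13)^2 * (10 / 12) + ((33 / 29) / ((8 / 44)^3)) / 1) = 14753899 / 78416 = 188.15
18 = 18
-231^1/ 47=-231/ 47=-4.91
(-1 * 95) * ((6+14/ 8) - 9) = 475/ 4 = 118.75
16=16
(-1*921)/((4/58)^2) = -774561/4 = -193640.25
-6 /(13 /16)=-96 /13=-7.38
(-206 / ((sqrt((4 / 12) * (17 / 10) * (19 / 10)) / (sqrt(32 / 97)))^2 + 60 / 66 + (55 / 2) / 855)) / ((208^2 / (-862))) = 4175161650 / 4277413153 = 0.98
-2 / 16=-1 / 8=-0.12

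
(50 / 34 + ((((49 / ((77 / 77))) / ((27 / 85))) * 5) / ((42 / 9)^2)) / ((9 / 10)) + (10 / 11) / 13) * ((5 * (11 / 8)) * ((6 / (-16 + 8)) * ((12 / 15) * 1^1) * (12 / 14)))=-5368105 / 37128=-144.58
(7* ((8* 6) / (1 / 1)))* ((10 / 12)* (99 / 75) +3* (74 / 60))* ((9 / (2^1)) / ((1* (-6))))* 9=-54432 / 5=-10886.40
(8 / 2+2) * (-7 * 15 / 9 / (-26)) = 2.69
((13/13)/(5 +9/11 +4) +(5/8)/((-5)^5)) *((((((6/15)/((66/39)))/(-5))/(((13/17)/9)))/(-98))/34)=13723/808500000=0.00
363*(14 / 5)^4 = 13945008 / 625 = 22312.01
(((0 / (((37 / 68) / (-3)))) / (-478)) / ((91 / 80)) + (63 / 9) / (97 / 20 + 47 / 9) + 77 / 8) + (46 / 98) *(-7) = 14575 / 2072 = 7.03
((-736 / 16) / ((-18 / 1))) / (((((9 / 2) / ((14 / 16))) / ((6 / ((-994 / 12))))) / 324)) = -828 / 71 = -11.66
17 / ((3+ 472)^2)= 17 / 225625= 0.00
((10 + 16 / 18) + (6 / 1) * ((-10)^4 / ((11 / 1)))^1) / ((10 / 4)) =1082156 / 495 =2186.17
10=10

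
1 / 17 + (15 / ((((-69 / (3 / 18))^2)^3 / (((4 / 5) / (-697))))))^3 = 0.06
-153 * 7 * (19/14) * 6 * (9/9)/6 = -2907/2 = -1453.50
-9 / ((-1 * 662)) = 9 / 662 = 0.01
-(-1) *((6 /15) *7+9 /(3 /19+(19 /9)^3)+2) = 3803487 /662540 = 5.74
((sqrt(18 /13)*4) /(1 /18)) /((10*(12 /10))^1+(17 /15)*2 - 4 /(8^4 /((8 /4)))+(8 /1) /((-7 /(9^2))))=-11612160*sqrt(26) /54726997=-1.08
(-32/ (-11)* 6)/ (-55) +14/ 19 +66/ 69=363796/ 264385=1.38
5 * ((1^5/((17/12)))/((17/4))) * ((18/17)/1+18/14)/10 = 6696/34391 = 0.19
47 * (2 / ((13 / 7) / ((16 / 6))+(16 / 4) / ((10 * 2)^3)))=1316000 / 9757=134.88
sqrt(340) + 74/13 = 74/13 + 2 * sqrt(85) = 24.13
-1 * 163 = -163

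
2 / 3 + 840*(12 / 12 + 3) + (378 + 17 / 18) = 67313 / 18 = 3739.61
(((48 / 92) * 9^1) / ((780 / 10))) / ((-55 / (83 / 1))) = -1494 / 16445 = -0.09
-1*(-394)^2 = -155236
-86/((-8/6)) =129/2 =64.50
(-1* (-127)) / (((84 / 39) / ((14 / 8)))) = 103.19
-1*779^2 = -606841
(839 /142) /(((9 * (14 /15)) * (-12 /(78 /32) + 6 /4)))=-54535 /265398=-0.21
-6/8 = -3/4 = -0.75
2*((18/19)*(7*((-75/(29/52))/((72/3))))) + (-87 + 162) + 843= 464868/551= 843.68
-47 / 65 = -0.72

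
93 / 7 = 13.29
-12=-12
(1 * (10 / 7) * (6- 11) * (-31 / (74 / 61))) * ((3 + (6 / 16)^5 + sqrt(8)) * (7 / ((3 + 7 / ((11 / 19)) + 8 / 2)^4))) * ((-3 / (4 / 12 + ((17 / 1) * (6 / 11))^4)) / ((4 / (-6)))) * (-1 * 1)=-13315429001803379 / 756267310170583859200- 405352643971 * sqrt(2) / 34619170082271600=-0.00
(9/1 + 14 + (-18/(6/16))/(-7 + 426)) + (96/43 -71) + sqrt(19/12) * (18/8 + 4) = -826656/18017 + 25 * sqrt(57)/24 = -38.02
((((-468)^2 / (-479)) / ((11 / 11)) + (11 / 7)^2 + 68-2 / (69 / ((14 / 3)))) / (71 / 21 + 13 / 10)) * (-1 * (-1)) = -18798423110 / 227423931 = -82.66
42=42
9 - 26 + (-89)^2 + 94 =7998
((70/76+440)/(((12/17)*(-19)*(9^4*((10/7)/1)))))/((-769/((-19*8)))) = -132923/191725542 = -0.00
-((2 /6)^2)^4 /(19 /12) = -4 /41553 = -0.00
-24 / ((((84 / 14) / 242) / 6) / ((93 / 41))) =-540144 / 41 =-13174.24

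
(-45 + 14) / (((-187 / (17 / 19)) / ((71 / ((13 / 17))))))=37417 / 2717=13.77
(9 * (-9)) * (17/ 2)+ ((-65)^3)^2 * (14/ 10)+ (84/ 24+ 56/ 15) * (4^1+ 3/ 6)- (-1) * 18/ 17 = 105586446220.11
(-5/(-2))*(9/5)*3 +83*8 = 1355/2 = 677.50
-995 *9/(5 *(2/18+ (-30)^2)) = -16119/8101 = -1.99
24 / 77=0.31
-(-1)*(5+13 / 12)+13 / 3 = 125 / 12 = 10.42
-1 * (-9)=9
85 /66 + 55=3715 /66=56.29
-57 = -57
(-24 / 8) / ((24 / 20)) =-5 / 2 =-2.50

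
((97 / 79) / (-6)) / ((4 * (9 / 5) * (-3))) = 0.01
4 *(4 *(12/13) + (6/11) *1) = 2424/143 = 16.95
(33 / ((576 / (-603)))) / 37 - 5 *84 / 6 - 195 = -629731 / 2368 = -265.93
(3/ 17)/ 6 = 0.03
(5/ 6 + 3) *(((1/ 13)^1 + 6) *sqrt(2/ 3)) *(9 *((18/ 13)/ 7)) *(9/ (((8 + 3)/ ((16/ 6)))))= 392472 *sqrt(6)/ 13013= 73.88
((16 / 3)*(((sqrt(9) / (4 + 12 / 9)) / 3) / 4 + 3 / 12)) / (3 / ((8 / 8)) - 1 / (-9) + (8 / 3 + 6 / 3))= 57 / 280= 0.20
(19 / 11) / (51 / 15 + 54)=95 / 3157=0.03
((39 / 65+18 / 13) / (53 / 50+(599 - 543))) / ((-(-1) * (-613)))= -430 / 7578519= -0.00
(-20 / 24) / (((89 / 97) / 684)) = -621.24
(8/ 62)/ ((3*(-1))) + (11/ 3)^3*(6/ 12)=41189/ 1674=24.61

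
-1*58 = -58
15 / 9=5 / 3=1.67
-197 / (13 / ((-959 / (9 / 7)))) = 1322461 / 117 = 11303.09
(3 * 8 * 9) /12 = 18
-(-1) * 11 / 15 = 11 / 15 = 0.73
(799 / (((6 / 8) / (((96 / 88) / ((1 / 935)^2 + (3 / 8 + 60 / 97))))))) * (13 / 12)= 197105629600 / 155544981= 1267.19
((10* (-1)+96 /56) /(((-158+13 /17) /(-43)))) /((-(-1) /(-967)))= 40998866 /18711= 2191.16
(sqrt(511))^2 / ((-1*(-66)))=7.74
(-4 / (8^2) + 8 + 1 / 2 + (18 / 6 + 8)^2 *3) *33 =196119 / 16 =12257.44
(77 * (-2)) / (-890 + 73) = 154 / 817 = 0.19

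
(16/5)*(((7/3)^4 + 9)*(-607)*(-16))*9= 97275392/9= 10808376.89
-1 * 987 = -987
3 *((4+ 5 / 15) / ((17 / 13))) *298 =50362 / 17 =2962.47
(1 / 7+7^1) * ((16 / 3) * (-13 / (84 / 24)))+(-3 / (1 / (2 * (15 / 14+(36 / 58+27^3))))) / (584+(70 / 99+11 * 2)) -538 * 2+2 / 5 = -1807435206721 / 1280264160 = -1411.77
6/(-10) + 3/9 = -4/15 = -0.27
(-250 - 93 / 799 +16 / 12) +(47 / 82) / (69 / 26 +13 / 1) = -9949544204 / 39998739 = -248.75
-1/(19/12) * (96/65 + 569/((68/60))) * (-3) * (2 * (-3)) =-120183912/20995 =-5724.41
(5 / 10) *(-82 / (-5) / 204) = 41 / 1020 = 0.04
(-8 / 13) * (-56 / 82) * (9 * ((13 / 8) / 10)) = 126 / 205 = 0.61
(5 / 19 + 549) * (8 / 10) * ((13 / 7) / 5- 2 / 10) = 250464 / 3325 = 75.33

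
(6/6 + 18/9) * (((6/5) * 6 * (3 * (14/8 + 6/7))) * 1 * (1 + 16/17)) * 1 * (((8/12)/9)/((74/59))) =426393/22015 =19.37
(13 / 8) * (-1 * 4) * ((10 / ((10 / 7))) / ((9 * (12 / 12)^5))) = -91 / 18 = -5.06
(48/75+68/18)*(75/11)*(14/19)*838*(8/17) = 93292864/10659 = 8752.50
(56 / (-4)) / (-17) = 14 / 17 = 0.82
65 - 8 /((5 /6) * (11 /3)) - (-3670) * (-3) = -602119 /55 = -10947.62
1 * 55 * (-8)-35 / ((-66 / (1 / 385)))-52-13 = -366629 / 726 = -505.00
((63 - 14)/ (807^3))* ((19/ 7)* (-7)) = -931/ 525557943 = -0.00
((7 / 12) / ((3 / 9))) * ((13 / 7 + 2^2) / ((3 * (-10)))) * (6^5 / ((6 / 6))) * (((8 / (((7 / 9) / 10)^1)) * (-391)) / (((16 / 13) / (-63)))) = -5469328332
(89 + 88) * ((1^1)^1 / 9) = 59 / 3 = 19.67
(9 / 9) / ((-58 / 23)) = -23 / 58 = -0.40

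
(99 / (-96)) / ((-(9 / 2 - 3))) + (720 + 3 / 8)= 721.06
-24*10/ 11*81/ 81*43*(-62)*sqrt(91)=554880.42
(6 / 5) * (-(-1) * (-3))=-18 / 5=-3.60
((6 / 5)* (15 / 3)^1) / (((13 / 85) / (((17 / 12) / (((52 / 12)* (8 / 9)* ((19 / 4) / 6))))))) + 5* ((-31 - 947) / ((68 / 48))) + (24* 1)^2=-311968971 / 109174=-2857.54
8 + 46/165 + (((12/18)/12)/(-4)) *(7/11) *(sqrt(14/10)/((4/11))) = 1366/165 - 7 *sqrt(35)/1440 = 8.25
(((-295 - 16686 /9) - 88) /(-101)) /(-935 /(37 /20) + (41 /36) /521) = -1552415364 /35424303983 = -0.04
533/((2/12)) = 3198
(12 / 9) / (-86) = -2 / 129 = -0.02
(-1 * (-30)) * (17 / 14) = 255 / 7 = 36.43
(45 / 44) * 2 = 45 / 22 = 2.05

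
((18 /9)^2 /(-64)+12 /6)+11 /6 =181 /48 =3.77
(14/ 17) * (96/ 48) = 28/ 17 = 1.65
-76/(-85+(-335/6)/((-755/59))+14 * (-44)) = 68856/631153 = 0.11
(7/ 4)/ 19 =7/ 76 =0.09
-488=-488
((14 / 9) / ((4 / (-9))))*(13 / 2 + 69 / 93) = -3143 / 124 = -25.35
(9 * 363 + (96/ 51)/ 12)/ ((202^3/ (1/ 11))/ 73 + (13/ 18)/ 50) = 3649087500/ 1387197282533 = 0.00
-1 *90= -90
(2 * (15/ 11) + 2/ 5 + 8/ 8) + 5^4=34602/ 55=629.13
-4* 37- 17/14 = -2089/14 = -149.21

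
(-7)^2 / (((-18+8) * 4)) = -49 / 40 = -1.22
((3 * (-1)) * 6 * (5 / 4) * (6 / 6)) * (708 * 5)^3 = -998141940000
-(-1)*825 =825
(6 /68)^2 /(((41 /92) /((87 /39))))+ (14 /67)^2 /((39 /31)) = 152836925 /2074416279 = 0.07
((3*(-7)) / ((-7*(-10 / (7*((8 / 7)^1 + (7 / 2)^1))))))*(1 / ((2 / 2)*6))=-13 / 8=-1.62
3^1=3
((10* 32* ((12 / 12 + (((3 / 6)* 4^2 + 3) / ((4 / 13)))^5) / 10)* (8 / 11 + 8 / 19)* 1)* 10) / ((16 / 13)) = 17434863103.42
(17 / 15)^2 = 289 / 225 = 1.28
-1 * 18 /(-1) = 18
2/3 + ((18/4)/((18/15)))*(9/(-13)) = -301/156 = -1.93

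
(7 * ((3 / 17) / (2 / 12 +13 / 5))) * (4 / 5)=504 / 1411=0.36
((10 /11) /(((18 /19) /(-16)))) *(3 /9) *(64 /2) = -48640 /297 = -163.77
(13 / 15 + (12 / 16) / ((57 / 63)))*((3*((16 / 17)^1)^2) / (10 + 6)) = 7732 / 27455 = 0.28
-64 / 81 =-0.79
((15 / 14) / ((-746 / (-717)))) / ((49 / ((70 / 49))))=0.03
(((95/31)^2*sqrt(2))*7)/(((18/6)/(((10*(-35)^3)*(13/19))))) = -9090954.63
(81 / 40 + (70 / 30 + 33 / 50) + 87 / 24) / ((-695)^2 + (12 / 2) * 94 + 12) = 2593 / 145080300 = 0.00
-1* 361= -361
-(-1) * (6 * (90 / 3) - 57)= 123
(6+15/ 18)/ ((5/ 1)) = 41/ 30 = 1.37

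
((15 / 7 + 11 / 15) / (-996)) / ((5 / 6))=-151 / 43575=-0.00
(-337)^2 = 113569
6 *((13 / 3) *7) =182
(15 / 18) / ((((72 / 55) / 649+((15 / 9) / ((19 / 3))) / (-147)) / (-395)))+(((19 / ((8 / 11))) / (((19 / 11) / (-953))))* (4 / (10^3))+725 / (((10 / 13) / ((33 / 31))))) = -2033305679176563 / 1402502000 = -1449770.25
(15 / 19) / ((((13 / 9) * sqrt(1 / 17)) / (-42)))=-5670 * sqrt(17) / 247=-94.65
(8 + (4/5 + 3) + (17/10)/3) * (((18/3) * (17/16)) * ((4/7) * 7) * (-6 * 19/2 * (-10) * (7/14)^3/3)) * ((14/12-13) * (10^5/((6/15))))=-132939734375/6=-22156622395.83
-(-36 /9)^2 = -16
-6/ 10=-3/ 5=-0.60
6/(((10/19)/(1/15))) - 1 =-6/25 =-0.24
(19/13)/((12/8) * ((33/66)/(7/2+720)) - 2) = -54986/75205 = -0.73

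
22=22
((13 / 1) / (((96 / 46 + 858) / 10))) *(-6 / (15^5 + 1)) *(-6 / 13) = 115 / 208638556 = 0.00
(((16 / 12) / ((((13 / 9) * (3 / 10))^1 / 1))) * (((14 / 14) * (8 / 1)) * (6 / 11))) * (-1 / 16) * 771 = -92520 / 143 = -646.99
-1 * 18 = -18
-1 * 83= -83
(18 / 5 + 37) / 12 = 203 / 60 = 3.38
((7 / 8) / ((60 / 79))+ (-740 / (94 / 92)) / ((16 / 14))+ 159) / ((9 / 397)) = -4241456293 / 203040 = -20889.76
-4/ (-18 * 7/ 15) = 10/ 21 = 0.48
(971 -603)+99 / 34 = 12611 / 34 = 370.91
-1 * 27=-27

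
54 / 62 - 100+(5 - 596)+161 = -16403 / 31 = -529.13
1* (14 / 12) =7 / 6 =1.17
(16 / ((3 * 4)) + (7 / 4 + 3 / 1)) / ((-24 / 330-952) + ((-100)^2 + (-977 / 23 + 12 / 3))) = 92345 / 136763436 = 0.00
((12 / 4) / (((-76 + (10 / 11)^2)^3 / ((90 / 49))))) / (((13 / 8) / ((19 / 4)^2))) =-3197667605 / 17755259465216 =-0.00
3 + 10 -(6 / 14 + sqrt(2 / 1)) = 88 / 7 -sqrt(2) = 11.16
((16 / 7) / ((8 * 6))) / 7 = 1 / 147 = 0.01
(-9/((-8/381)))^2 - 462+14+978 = 11791961/64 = 184249.39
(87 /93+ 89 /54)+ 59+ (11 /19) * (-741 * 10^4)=-7181356909 /1674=-4289938.42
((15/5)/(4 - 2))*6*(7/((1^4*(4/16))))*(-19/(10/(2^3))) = -19152/5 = -3830.40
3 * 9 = 27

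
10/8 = 5/4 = 1.25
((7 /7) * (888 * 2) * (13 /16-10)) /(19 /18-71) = 293706 /1259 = 233.29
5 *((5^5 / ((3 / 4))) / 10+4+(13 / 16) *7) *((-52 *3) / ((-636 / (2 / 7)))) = 149.40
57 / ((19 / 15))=45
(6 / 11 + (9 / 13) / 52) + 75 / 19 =636645 / 141284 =4.51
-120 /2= -60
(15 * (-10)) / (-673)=150 / 673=0.22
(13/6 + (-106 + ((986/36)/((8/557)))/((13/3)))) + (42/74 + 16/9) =23451247/69264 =338.58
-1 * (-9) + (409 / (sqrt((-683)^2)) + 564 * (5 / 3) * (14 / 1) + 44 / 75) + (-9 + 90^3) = 742161.19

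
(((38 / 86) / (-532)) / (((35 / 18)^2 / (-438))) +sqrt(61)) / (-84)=-sqrt(61) / 84- 5913 / 5162150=-0.09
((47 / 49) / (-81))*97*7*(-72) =36472 / 63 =578.92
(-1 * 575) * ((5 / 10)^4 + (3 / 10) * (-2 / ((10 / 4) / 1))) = 1633 / 16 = 102.06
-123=-123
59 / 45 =1.31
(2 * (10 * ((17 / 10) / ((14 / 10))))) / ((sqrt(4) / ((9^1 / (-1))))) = -765 / 7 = -109.29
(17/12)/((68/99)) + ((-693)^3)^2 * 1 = 1772227169550052017/16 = 110764198096878251.06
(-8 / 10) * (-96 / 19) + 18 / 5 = 726 / 95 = 7.64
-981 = -981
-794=-794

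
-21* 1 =-21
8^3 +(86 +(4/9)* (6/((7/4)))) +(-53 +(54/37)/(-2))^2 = 100230734/28749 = 3486.41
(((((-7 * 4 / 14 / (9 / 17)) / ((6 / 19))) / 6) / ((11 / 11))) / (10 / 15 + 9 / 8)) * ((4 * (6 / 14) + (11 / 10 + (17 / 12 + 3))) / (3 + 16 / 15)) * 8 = -7847608 / 495747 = -15.83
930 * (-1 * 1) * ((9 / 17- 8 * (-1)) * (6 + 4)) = -1348500 / 17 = -79323.53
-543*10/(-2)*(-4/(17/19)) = -12137.65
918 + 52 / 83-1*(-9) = 76993 / 83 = 927.63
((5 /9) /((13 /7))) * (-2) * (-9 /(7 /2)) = 20 /13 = 1.54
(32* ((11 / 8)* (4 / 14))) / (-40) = -11 / 35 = -0.31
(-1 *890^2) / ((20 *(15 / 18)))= -47526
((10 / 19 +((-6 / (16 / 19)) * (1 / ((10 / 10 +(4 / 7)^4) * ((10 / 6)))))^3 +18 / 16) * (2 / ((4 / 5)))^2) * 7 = -8941189173911713663 / 3649456747182080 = -2450.01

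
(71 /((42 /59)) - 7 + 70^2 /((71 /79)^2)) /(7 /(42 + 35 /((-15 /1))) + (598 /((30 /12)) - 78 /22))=1219270382825 /46685124444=26.12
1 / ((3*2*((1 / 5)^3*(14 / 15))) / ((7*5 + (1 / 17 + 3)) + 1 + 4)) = 114375 / 119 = 961.13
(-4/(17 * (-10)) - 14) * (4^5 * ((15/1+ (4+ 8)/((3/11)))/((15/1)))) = -23924736/425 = -56293.50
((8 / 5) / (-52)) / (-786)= 1 / 25545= 0.00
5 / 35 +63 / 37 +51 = 13687 / 259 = 52.85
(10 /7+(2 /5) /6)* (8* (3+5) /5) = 10048 /525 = 19.14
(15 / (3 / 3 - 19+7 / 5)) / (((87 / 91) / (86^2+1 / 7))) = -16826225 / 2407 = -6990.54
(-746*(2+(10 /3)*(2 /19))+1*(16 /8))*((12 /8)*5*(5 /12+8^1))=-25212125 /228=-110579.50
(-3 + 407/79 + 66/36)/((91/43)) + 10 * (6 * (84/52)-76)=-2193841/3318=-661.19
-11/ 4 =-2.75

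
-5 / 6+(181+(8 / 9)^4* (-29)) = 2126579 / 13122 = 162.06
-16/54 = -8/27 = -0.30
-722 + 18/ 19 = -13700/ 19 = -721.05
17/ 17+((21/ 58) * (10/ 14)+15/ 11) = 2.62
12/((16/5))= 15/4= 3.75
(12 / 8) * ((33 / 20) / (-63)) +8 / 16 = 129 / 280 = 0.46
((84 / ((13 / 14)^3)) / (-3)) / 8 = -9604 / 2197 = -4.37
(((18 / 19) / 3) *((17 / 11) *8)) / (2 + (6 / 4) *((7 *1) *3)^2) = 0.01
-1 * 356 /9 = -356 /9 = -39.56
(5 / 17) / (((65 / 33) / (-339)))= -11187 / 221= -50.62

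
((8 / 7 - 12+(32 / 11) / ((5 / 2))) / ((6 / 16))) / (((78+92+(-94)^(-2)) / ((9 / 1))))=-263807616 / 192772195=-1.37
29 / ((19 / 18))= 27.47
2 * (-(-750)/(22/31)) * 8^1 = 186000/11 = 16909.09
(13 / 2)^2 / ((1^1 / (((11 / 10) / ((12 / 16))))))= 1859 / 30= 61.97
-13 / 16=-0.81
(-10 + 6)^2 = 16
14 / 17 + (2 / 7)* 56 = 286 / 17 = 16.82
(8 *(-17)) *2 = -272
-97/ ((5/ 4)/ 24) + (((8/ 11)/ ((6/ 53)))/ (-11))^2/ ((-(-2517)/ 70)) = -3088426149376/ 1658312865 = -1862.39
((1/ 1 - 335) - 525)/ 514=-859/ 514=-1.67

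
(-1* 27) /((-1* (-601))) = -27 /601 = -0.04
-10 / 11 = -0.91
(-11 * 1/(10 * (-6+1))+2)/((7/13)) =1443/350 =4.12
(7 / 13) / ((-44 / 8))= -14 / 143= -0.10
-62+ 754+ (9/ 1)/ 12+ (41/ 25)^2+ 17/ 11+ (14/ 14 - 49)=17847089/ 27500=648.99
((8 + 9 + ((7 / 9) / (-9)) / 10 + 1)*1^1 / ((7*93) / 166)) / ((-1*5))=-1209559 / 1318275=-0.92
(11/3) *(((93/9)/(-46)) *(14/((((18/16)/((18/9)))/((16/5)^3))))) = -671.75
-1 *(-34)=34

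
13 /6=2.17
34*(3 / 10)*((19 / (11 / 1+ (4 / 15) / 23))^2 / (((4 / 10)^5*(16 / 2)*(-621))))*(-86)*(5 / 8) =474179140625 / 14778778624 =32.09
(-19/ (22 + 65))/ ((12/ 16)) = -76/ 261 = -0.29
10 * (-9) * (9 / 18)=-45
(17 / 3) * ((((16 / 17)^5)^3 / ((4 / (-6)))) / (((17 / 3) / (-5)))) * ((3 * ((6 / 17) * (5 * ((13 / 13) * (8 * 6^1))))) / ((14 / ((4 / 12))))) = 6225776124876973670400 / 340628343129668079367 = 18.28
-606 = -606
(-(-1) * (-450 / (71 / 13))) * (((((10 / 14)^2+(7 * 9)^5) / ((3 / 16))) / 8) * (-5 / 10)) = 27257059997.82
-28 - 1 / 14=-393 / 14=-28.07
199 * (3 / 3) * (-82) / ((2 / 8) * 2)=-32636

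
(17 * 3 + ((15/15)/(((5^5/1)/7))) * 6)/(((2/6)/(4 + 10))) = 6695514/3125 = 2142.56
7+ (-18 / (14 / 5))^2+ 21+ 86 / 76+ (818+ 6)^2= 1264384505 / 1862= 679046.46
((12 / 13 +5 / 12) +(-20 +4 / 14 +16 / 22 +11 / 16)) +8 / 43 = -34655585 / 2066064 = -16.77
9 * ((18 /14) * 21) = 243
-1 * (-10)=10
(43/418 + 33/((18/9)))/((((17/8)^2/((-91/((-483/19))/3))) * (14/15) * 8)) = 902200/1535457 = 0.59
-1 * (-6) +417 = 423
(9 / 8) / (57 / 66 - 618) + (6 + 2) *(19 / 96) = 128833 / 81462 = 1.58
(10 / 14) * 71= 355 / 7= 50.71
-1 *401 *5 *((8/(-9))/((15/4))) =12832/27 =475.26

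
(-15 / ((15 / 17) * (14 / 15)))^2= 65025 / 196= 331.76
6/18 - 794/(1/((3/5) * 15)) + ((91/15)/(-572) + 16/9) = -14144921/1980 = -7143.90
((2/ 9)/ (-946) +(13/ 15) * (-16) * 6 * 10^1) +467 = -1553806/ 4257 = -365.00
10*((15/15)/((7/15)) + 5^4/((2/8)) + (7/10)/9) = 1576399/63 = 25022.21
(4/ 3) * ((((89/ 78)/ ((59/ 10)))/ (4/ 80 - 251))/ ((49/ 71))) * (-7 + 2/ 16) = 17377250/ 1697661693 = 0.01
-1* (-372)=372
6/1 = 6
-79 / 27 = -2.93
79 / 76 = 1.04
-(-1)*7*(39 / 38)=273 / 38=7.18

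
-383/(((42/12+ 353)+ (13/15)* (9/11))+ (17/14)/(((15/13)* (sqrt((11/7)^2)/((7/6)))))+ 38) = -758340/784061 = -0.97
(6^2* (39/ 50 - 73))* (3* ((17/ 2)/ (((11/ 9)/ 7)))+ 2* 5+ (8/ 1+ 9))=-123723693/ 275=-449904.34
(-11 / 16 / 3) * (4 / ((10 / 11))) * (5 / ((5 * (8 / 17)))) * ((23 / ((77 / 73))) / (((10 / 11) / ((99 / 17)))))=-6704247 / 22400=-299.30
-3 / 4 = -0.75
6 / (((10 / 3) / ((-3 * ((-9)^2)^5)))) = -18828635765.40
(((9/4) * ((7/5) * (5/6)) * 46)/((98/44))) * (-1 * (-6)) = 2277/7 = 325.29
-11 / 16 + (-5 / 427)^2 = -2005219 / 2917264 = -0.69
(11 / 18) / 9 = 11 / 162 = 0.07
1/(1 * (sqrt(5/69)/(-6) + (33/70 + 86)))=3675 * sqrt(345)/11376347132 + 131561955/11376347132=0.01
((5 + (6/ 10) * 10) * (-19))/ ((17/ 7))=-1463/ 17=-86.06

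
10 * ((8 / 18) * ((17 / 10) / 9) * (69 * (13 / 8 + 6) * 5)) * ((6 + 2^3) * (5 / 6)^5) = 2608703125 / 209952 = 12425.24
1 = 1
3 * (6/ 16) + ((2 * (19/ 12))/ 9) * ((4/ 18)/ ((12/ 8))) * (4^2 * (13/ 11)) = 135403/ 64152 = 2.11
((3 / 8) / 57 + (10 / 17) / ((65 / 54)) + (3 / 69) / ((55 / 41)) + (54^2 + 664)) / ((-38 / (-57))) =5370.79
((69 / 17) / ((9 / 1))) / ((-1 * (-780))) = 0.00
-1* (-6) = 6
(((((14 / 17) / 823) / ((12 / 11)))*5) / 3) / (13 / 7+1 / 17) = 2695 / 3377592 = 0.00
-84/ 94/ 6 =-7/ 47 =-0.15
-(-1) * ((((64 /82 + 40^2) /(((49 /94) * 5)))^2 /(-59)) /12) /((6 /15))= -97095905792 /72896565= -1331.97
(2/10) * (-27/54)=-1/10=-0.10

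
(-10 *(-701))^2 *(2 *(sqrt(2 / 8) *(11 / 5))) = 108108220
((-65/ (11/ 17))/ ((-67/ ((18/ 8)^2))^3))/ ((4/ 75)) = 44043172875/ 54204710912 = 0.81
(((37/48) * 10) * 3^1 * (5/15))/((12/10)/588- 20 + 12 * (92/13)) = 589225/4962876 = 0.12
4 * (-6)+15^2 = 201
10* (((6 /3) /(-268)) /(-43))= 5 /2881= 0.00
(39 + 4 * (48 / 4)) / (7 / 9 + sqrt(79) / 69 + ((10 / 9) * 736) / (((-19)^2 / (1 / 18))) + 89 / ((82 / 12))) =921332563707283731 / 147485512139241010 - 958689539991387 * sqrt(79) / 147485512139241010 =6.19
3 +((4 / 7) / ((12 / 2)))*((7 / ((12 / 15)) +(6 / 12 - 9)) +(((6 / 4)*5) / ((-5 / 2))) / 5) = 89 / 30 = 2.97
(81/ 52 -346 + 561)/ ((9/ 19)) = 213959/ 468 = 457.18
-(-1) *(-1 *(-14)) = 14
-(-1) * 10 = 10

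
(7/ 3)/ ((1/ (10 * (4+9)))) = 303.33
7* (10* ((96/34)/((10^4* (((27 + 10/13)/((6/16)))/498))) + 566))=60787188931/1534250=39620.13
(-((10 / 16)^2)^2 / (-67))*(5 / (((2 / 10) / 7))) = 109375 / 274432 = 0.40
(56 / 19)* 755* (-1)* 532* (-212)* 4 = 1003896320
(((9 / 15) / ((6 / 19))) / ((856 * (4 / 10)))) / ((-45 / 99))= -0.01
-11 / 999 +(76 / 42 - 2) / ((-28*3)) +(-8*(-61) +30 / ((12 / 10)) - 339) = 8517046 / 48951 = 173.99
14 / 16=7 / 8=0.88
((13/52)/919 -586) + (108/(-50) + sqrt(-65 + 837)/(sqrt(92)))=-54051879/91900 + sqrt(4439)/23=-585.26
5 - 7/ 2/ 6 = 53/ 12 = 4.42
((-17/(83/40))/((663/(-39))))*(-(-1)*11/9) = 440/747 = 0.59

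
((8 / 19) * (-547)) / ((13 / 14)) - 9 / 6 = -123269 / 494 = -249.53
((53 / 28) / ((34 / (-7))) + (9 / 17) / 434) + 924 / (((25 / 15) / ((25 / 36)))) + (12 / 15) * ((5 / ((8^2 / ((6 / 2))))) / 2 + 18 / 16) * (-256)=19214011 / 147560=130.21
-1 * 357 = -357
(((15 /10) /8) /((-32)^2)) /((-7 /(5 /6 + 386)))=-2321 /229376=-0.01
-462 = -462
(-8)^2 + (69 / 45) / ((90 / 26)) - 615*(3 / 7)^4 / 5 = 97716074 / 1620675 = 60.29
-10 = -10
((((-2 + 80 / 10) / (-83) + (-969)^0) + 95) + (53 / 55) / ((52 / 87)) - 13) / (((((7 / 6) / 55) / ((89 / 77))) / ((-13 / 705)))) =-1786060277 / 21026390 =-84.94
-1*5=-5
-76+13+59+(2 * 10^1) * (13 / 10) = 22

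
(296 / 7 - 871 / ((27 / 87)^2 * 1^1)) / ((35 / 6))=-10207202 / 6615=-1543.04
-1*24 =-24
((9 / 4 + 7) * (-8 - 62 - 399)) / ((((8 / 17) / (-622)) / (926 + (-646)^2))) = 19185871181631 / 8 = 2398233897703.88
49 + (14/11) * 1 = 553/11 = 50.27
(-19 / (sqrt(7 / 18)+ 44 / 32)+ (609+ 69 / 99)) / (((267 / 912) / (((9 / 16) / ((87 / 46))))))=4782528 * sqrt(14) / 2232565+ 14776906784 / 24558215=609.72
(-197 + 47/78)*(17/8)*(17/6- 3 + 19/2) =-1822961/468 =-3895.22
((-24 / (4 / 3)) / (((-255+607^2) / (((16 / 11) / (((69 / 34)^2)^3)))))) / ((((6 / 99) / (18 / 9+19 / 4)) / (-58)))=179197312256 / 27252963057233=0.01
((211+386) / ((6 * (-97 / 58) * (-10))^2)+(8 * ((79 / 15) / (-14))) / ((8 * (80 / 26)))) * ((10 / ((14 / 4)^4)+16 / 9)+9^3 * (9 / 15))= -8748105560279 / 316274126000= -27.66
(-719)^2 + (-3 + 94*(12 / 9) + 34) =517117.33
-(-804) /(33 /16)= 4288 /11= 389.82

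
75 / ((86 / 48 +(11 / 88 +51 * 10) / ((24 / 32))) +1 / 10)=9000 / 81847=0.11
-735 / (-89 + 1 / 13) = 9555 / 1156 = 8.27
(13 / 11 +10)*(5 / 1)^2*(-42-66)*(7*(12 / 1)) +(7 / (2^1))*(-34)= -2536155.36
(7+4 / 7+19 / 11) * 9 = 6444 / 77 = 83.69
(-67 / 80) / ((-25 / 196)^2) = -160867 / 3125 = -51.48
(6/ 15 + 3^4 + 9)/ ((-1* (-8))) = 113/ 10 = 11.30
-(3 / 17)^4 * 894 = -72414 / 83521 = -0.87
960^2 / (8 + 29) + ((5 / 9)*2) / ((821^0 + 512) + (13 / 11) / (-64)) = 2995431582080 / 120259287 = 24908.11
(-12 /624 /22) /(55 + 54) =-1 /124696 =-0.00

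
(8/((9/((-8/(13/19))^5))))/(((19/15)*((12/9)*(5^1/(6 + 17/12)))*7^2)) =-190030954496/54580071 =-3481.69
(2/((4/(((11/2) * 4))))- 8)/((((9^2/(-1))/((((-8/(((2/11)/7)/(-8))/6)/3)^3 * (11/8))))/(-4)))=10284775424/19683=522520.72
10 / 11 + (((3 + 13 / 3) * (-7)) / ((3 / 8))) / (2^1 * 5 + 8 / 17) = -107182 / 8811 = -12.16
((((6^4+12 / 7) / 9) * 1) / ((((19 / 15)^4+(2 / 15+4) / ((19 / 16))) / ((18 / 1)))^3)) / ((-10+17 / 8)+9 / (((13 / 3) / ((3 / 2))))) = -795.89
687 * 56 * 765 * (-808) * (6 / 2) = -71340937920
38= 38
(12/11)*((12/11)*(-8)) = -1152/121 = -9.52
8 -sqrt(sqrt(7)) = 8 -7^(1 /4) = 6.37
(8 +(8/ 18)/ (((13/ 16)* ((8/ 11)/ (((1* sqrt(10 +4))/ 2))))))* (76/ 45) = 3344* sqrt(14)/ 5265 +608/ 45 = 15.89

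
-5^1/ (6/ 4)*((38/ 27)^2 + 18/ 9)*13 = -377260/ 2187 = -172.50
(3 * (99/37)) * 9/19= 2673/703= 3.80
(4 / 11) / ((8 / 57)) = 57 / 22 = 2.59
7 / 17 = 0.41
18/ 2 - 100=-91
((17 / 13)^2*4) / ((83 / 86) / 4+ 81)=397664 / 4723043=0.08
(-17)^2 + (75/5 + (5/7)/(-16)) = 34043/112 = 303.96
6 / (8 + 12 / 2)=3 / 7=0.43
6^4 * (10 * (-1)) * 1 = -12960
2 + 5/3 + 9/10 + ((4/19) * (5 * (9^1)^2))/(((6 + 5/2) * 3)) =76651/9690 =7.91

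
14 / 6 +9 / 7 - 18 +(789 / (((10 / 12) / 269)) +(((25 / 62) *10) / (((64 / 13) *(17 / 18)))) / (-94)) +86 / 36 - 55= 254622.20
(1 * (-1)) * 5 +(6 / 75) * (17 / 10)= -608 / 125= -4.86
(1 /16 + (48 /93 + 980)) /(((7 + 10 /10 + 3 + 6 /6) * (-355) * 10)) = -486367 /21129600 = -0.02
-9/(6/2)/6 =-1/2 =-0.50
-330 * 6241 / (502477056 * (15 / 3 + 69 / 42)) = -2402785 / 3894197184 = -0.00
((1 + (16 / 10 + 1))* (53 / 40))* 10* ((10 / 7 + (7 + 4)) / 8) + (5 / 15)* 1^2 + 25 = 167057 / 1680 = 99.44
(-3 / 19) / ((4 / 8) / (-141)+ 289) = -846 / 1548443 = -0.00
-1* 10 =-10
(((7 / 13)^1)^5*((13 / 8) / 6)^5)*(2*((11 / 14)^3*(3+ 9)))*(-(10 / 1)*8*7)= -2282665 / 5308416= -0.43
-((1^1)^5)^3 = -1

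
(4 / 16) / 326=1 / 1304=0.00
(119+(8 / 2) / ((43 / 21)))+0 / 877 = 5201 / 43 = 120.95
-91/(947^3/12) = -1092/849278123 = -0.00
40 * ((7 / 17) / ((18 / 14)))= 1960 / 153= 12.81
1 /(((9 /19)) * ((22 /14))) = 133 /99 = 1.34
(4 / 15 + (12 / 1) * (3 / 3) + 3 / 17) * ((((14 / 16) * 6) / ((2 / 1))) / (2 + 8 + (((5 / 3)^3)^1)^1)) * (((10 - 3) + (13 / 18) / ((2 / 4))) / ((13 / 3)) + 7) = 69764751 / 3491800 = 19.98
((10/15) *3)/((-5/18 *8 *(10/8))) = -18/25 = -0.72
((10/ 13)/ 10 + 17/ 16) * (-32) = -474/ 13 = -36.46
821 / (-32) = -25.66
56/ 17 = 3.29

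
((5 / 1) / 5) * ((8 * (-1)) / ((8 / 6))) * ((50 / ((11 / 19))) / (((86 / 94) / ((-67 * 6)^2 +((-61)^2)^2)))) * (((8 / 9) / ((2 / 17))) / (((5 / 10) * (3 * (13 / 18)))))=-340235236072000 / 6149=-55331799653.93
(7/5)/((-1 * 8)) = -7/40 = -0.18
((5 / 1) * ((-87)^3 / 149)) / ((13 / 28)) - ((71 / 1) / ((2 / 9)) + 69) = -185885889 / 3874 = -47982.93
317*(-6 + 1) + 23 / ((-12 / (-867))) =307 / 4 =76.75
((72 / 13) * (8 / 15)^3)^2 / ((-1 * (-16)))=1048576 / 23765625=0.04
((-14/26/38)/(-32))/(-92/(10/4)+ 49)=35/964288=0.00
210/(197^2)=210/38809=0.01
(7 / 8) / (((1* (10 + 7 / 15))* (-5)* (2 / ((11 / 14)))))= -33 / 5024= -0.01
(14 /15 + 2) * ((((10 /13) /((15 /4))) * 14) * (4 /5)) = 19712 /2925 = 6.74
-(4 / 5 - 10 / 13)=-2 / 65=-0.03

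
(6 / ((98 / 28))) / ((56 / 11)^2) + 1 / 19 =12385 / 104272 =0.12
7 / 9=0.78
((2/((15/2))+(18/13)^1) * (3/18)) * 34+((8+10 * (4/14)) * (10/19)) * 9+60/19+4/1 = 5286362/77805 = 67.94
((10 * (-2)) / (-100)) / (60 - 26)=1 / 170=0.01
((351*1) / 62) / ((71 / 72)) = 12636 / 2201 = 5.74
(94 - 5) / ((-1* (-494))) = 89 / 494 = 0.18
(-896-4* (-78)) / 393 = -584 / 393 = -1.49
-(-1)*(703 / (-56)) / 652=-703 / 36512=-0.02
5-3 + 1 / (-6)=11 / 6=1.83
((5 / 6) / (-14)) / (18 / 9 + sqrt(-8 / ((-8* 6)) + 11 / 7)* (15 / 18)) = -180 / 4223 + 25* sqrt(3066) / 59122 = -0.02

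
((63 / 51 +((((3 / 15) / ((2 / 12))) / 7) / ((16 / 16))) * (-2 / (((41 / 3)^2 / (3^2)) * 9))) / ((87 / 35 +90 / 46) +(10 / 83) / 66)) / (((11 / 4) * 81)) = 3140175188 / 2520154219977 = 0.00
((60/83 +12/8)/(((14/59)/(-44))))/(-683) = 0.60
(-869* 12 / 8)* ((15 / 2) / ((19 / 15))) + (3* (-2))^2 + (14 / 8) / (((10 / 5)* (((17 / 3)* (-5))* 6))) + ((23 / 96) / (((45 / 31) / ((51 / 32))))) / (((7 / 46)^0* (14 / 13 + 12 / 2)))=-457354212599 / 59535360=-7682.06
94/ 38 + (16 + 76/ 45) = 17239/ 855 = 20.16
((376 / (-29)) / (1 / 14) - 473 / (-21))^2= 9375467929 / 370881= 25278.91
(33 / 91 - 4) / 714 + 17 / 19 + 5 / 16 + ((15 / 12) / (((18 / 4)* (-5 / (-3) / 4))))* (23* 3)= 466170625 / 9876048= 47.20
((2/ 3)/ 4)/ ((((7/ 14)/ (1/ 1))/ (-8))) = -8/ 3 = -2.67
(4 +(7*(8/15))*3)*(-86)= -6536/5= -1307.20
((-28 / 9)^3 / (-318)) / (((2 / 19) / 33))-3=1031081 / 38637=26.69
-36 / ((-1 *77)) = 0.47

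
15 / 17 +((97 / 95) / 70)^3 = 0.88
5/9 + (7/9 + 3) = 13/3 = 4.33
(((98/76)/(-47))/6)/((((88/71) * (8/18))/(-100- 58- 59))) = 2264829/1257344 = 1.80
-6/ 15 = -2/ 5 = -0.40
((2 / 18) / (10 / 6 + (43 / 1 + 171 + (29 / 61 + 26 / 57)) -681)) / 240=-1159 / 1162602000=-0.00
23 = 23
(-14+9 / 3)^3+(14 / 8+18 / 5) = -26513 / 20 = -1325.65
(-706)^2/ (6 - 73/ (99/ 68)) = -11291.80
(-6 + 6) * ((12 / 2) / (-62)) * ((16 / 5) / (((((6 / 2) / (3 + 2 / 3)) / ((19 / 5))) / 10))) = 0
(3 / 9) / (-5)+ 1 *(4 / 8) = 13 / 30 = 0.43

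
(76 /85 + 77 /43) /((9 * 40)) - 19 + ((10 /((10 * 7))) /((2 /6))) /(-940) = -2740678231 /144299400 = -18.99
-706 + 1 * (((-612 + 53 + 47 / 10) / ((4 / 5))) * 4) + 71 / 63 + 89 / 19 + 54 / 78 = -108024353 / 31122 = -3471.00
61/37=1.65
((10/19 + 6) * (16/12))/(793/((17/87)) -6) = 8432/3926673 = 0.00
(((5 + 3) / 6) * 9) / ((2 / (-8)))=-48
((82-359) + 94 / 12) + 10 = -1555 / 6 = -259.17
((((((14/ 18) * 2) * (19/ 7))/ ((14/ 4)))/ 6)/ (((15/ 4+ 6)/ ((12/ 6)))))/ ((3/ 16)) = 4864/ 22113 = 0.22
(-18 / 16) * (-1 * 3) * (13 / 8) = 5.48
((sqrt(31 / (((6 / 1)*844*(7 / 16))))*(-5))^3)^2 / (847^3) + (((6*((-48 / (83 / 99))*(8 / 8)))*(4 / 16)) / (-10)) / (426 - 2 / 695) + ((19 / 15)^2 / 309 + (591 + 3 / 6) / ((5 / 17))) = 373739424403183976884398823221247 / 185835966926169695634294307050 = 2011.13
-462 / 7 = -66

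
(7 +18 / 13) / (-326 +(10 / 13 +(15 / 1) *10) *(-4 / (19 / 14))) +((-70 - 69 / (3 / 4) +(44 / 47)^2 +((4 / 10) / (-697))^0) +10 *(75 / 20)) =-25773653365 / 210166469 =-122.63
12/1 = 12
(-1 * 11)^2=121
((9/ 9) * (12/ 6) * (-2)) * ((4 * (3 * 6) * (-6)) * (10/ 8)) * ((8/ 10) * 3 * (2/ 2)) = 5184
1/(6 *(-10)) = -1/60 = -0.02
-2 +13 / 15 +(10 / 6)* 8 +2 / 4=127 / 10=12.70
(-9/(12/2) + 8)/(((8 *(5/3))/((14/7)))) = 39/40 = 0.98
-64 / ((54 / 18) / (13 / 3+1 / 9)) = -2560 / 27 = -94.81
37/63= 0.59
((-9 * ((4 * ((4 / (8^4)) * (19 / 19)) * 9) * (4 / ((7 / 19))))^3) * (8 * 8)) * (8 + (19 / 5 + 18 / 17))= -49187075607 / 119418880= -411.89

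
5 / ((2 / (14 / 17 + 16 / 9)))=995 / 153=6.50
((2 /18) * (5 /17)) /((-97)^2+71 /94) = 470 /135331101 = 0.00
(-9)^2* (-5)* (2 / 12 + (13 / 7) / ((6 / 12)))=-22005 / 14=-1571.79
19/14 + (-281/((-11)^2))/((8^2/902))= -77303/2464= -31.37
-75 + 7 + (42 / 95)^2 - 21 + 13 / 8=-87.18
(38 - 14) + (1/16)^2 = 6145/256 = 24.00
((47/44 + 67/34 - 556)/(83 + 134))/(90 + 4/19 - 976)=1571737/546355656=0.00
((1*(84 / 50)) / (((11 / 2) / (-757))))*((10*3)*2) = -763056 / 55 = -13873.75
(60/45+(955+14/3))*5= 4805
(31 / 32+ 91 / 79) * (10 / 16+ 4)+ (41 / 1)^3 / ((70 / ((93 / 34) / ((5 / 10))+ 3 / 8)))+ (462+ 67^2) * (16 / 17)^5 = 1893810076934227 / 201006315776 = 9421.64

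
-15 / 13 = -1.15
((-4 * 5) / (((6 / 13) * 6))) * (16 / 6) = -520 / 27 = -19.26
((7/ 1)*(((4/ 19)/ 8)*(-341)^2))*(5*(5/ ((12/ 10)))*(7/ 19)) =712221125/ 4332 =164409.31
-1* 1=-1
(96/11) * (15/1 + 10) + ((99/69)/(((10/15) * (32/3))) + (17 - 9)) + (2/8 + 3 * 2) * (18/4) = 4121003/16192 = 254.51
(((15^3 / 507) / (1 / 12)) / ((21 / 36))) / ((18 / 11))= 99000 / 1183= 83.69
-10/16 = -5/8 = -0.62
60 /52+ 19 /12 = 427 /156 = 2.74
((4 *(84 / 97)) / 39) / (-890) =-0.00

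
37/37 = 1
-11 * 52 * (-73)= 41756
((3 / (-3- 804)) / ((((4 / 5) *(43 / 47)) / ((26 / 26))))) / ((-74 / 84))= 4935 / 855958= 0.01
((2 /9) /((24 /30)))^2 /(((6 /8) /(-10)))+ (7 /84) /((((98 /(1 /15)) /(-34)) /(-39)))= -227099 /238140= -0.95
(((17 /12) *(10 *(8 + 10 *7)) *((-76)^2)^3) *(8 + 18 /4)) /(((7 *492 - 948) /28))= 89575357424000 /3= 29858452474666.67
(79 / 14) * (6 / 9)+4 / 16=337 / 84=4.01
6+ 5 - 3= 8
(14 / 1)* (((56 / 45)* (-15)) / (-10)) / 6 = 196 / 45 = 4.36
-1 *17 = -17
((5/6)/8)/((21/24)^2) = 20/147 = 0.14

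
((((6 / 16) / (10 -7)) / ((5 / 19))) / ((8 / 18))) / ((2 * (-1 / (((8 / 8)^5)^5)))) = -171 / 320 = -0.53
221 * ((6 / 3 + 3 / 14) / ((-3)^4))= 6851 / 1134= 6.04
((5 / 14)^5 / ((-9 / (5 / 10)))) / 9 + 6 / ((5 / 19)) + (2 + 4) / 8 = 10259246087 / 435637440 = 23.55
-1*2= -2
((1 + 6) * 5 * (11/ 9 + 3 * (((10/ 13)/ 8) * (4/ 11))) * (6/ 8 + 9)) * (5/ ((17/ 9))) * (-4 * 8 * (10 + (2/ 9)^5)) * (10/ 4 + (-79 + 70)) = 9178365341600/ 3680721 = 2493632.45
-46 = -46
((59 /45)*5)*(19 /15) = 1121 /135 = 8.30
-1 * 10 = -10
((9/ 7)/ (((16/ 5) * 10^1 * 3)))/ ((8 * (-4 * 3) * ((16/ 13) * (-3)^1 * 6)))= 13/ 2064384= 0.00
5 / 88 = 0.06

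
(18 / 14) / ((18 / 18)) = 9 / 7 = 1.29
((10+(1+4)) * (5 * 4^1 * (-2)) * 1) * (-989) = 593400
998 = 998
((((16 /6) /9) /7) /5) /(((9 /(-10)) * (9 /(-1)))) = 16 /15309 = 0.00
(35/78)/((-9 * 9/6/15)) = -175/351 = -0.50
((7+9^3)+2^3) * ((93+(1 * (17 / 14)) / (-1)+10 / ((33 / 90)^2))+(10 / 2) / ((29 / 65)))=3241464780 / 24563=131965.35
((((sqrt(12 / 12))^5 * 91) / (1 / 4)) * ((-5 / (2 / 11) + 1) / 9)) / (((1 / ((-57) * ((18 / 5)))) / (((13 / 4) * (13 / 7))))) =6637137 / 5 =1327427.40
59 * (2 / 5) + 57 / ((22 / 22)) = 403 / 5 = 80.60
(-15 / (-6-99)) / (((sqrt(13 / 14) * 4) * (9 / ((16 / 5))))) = 4 * sqrt(182) / 4095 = 0.01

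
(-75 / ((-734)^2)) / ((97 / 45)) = -3375 / 52259332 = -0.00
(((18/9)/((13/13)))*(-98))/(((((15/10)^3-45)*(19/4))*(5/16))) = 100352/31635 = 3.17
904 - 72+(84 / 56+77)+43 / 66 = 30068 / 33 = 911.15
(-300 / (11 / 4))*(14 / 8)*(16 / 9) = -11200 / 33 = -339.39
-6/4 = -3/2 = -1.50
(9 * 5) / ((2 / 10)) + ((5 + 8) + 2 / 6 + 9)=742 / 3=247.33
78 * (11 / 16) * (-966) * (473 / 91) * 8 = -2154042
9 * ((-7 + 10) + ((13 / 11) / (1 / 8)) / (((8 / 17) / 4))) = 8253 / 11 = 750.27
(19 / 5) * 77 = 1463 / 5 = 292.60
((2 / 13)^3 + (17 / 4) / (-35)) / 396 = -36229 / 121801680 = -0.00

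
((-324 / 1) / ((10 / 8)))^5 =-3656158440062976 / 3125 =-1169970700820.15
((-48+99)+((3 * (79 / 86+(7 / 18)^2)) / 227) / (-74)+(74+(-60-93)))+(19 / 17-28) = -72783501281 / 1326168504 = -54.88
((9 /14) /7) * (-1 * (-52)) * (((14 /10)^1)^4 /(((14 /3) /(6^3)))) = 530712 /625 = 849.14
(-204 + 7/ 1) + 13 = -184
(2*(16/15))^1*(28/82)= 448/615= 0.73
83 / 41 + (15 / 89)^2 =666668 / 324761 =2.05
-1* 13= -13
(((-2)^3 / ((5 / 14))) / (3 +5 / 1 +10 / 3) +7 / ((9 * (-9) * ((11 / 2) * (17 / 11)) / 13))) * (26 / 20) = -5551 / 2025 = -2.74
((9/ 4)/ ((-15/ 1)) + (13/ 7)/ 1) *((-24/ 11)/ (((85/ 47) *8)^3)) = -0.00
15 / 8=1.88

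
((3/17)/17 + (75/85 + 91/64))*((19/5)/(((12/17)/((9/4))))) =2440227/87040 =28.04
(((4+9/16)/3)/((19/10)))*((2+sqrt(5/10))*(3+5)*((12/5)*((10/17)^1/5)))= 292*sqrt(2)/323+1168/323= 4.89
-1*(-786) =786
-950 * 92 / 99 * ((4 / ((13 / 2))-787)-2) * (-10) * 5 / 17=-44788130000 / 21879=-2047083.05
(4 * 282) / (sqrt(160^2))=141 / 20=7.05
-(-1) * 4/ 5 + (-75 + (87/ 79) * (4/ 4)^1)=-28874/ 395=-73.10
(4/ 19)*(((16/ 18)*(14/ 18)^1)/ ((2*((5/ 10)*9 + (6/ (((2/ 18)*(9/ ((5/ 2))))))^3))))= 224/ 10402101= 0.00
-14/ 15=-0.93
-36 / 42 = -6 / 7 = -0.86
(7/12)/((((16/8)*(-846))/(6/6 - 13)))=7/1692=0.00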